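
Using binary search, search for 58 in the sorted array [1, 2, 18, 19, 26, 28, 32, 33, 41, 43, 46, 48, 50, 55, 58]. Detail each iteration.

Binary search for 58 in [1, 2, 18, 19, 26, 28, 32, 33, 41, 43, 46, 48, 50, 55, 58]:

lo=0, hi=14, mid=7, arr[mid]=33 -> 33 < 58, search right half
lo=8, hi=14, mid=11, arr[mid]=48 -> 48 < 58, search right half
lo=12, hi=14, mid=13, arr[mid]=55 -> 55 < 58, search right half
lo=14, hi=14, mid=14, arr[mid]=58 -> Found target at index 14!

Binary search finds 58 at index 14 after 4 comparisons. The search repeatedly halves the search space by comparing with the middle element.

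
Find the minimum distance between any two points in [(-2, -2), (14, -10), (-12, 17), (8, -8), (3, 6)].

Computing all pairwise distances among 5 points:

d((-2, -2), (14, -10)) = 17.8885
d((-2, -2), (-12, 17)) = 21.4709
d((-2, -2), (8, -8)) = 11.6619
d((-2, -2), (3, 6)) = 9.434
d((14, -10), (-12, 17)) = 37.4833
d((14, -10), (8, -8)) = 6.3246 <-- minimum
d((14, -10), (3, 6)) = 19.4165
d((-12, 17), (8, -8)) = 32.0156
d((-12, 17), (3, 6)) = 18.6011
d((8, -8), (3, 6)) = 14.8661

Closest pair: (14, -10) and (8, -8) with distance 6.3246

The closest pair is (14, -10) and (8, -8) with Euclidean distance 6.3246. For 5 points, brute-force pairwise comparison is shown above. For large n, the divide-and-conquer algorithm (sort by x, recurse on halves, check the dividing strip) achieves O(n log n).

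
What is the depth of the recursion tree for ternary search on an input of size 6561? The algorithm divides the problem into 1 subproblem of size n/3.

For divide and conquer with division factor 3:

Problem sizes at each level:
Level 0: 6561
Level 1: 2187
Level 2: 729
Level 3: 243
Level 4: 81
Level 5: 27
Level 6: 9
Level 7: 3
Level 8: 1

The root is level 0 and the size-1 base case is level 8 (the tree spans levels 0 through 8, i.e. 9 levels counting the root), so the depth is the number of divisions: log_3(6561) = 8

The recursion tree depth is log_3(6561) = 8. At each level, the problem size is divided by 3, so it takes 8 divisions to reduce to a base case of size 1. The algorithm makes 1 recursive call at each level.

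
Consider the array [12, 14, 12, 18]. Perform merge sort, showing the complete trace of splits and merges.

Merge sort trace:

Split: [12, 14, 12, 18] -> [12, 14] and [12, 18]
  Split: [12, 14] -> [12] and [14]
  Merge: [12] + [14] -> [12, 14]
  Split: [12, 18] -> [12] and [18]
  Merge: [12] + [18] -> [12, 18]
Merge: [12, 14] + [12, 18] -> [12, 12, 14, 18]

Final sorted array: [12, 12, 14, 18]

The merge sort proceeds by recursively splitting the array and merging sorted halves.
After all merges, the sorted array is [12, 12, 14, 18].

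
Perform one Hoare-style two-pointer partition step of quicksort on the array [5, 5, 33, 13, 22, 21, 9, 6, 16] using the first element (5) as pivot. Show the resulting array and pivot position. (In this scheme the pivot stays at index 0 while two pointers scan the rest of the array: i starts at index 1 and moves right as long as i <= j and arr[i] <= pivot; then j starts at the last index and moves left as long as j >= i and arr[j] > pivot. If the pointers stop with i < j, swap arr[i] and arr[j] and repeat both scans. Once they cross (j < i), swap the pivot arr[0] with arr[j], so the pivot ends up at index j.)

Hoare-style two-pointer partition with pivot = 5:

Initial array: [5, 5, 33, 13, 22, 21, 9, 6, 16]

Pointers start at i = 1, j = 8.
i ends at 2, j ends at 1: the pointers have crossed (j < i), so scanning stops.

Swap pivot arr[0] with arr[1] to place pivot at position 1: [5, 5, 33, 13, 22, 21, 9, 6, 16]
Pivot position: 1

After partitioning with pivot 5, the array becomes [5, 5, 33, 13, 22, 21, 9, 6, 16]. The pivot is placed at index 1. All elements to the left of the pivot are <= 5, and all elements to the right are > 5.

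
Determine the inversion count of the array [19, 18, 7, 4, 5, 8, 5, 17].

Finding inversions in [19, 18, 7, 4, 5, 8, 5, 17]:

(0, 1): arr[0]=19 > arr[1]=18
(0, 2): arr[0]=19 > arr[2]=7
(0, 3): arr[0]=19 > arr[3]=4
(0, 4): arr[0]=19 > arr[4]=5
(0, 5): arr[0]=19 > arr[5]=8
(0, 6): arr[0]=19 > arr[6]=5
(0, 7): arr[0]=19 > arr[7]=17
(1, 2): arr[1]=18 > arr[2]=7
(1, 3): arr[1]=18 > arr[3]=4
(1, 4): arr[1]=18 > arr[4]=5
(1, 5): arr[1]=18 > arr[5]=8
(1, 6): arr[1]=18 > arr[6]=5
(1, 7): arr[1]=18 > arr[7]=17
(2, 3): arr[2]=7 > arr[3]=4
(2, 4): arr[2]=7 > arr[4]=5
(2, 6): arr[2]=7 > arr[6]=5
(5, 6): arr[5]=8 > arr[6]=5

Total inversions: 17

The array has 17 inversion(s): (0,1), (0,2), (0,3), (0,4), (0,5), (0,6), (0,7), (1,2), (1,3), (1,4), (1,5), (1,6), (1,7), (2,3), (2,4), (2,6), (5,6). Each pair (i,j) satisfies i < j and arr[i] > arr[j].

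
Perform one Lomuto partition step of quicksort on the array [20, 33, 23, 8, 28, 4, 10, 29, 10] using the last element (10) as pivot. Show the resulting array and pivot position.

Lomuto partition with pivot = 10:

Initial array: [20, 33, 23, 8, 28, 4, 10, 29, 10]

arr[0]=20 > 10: no swap
arr[1]=33 > 10: no swap
arr[2]=23 > 10: no swap
arr[3]=8 <= 10: swap with position 0, array becomes [8, 33, 23, 20, 28, 4, 10, 29, 10]
arr[4]=28 > 10: no swap
arr[5]=4 <= 10: swap with position 1, array becomes [8, 4, 23, 20, 28, 33, 10, 29, 10]
arr[6]=10 <= 10: swap with position 2, array becomes [8, 4, 10, 20, 28, 33, 23, 29, 10]
arr[7]=29 > 10: no swap

Place pivot at position 3: [8, 4, 10, 10, 28, 33, 23, 29, 20]
Pivot position: 3

After partitioning with pivot 10, the array becomes [8, 4, 10, 10, 28, 33, 23, 29, 20]. The pivot is placed at index 3. All elements to the left of the pivot are <= 10, and all elements to the right are > 10.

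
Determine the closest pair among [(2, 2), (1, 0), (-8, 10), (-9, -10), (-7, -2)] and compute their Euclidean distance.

Computing all pairwise distances among 5 points:

d((2, 2), (1, 0)) = 2.2361 <-- minimum
d((2, 2), (-8, 10)) = 12.8062
d((2, 2), (-9, -10)) = 16.2788
d((2, 2), (-7, -2)) = 9.8489
d((1, 0), (-8, 10)) = 13.4536
d((1, 0), (-9, -10)) = 14.1421
d((1, 0), (-7, -2)) = 8.2462
d((-8, 10), (-9, -10)) = 20.025
d((-8, 10), (-7, -2)) = 12.0416
d((-9, -10), (-7, -2)) = 8.2462

Closest pair: (2, 2) and (1, 0) with distance 2.2361

The closest pair is (2, 2) and (1, 0) with Euclidean distance 2.2361. For 5 points, brute-force pairwise comparison is shown above. For large n, the divide-and-conquer algorithm (sort by x, recurse on halves, check the dividing strip) achieves O(n log n).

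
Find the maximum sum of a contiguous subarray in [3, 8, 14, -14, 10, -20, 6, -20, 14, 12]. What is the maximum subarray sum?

Using Kadane's algorithm on [3, 8, 14, -14, 10, -20, 6, -20, 14, 12]:

Scanning through the array:
Position 1 (value 8): max_ending_here = 11, max_so_far = 11
Position 2 (value 14): max_ending_here = 25, max_so_far = 25
Position 3 (value -14): max_ending_here = 11, max_so_far = 25
Position 4 (value 10): max_ending_here = 21, max_so_far = 25
Position 5 (value -20): max_ending_here = 1, max_so_far = 25
Position 6 (value 6): max_ending_here = 7, max_so_far = 25
Position 7 (value -20): max_ending_here = -13, max_so_far = 25
Position 8 (value 14): max_ending_here = 14, max_so_far = 25
Position 9 (value 12): max_ending_here = 26, max_so_far = 26

Maximum subarray: [14, 12]
Maximum sum: 26

The maximum subarray is [14, 12] with sum 26. This subarray runs from index 8 to index 9.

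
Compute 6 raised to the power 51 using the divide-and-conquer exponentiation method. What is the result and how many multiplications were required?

Computing 6^51 by squaring (build up from 6^1; each line after the first costs one multiplication):

6^1 = 6
6^2 = (6^1)^2 = 6^2 = 36
6^3 = 6 * 6^2 = 6 * 36 = 216
6^6 = (6^3)^2 = 216^2 = 46656
6^12 = (6^6)^2 = 46656^2 = 2176782336
6^24 = (6^12)^2 = 2176782336^2 = 4738381338321616896
6^25 = 6 * 6^24 = 6 * 4738381338321616896 = 28430288029929701376
6^50 = (6^25)^2 = 28430288029929701376^2 = 808281277464764060643139600456536293376
6^51 = 6 * 6^50 = 6 * 808281277464764060643139600456536293376 = 4849687664788584363858837602739217760256

Result: 4849687664788584363858837602739217760256
Multiplications needed: 8 (8 lines after 6^1)

6^51 = 4849687664788584363858837602739217760256. Using exponentiation by squaring, this requires 8 multiplications. The key idea: if the exponent is even, square the half-power; if odd, multiply by the base once.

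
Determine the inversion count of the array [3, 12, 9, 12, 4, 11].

Finding inversions in [3, 12, 9, 12, 4, 11]:

(1, 2): arr[1]=12 > arr[2]=9
(1, 4): arr[1]=12 > arr[4]=4
(1, 5): arr[1]=12 > arr[5]=11
(2, 4): arr[2]=9 > arr[4]=4
(3, 4): arr[3]=12 > arr[4]=4
(3, 5): arr[3]=12 > arr[5]=11

Total inversions: 6

The array has 6 inversion(s): (1,2), (1,4), (1,5), (2,4), (3,4), (3,5). Each pair (i,j) satisfies i < j and arr[i] > arr[j].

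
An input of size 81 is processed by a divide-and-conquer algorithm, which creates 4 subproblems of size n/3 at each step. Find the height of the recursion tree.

For divide and conquer with division factor 3:

Problem sizes at each level:
Level 0: 81
Level 1: 27
Level 2: 9
Level 3: 3
Level 4: 1

The root is level 0 and the size-1 base case is level 4 (the tree spans levels 0 through 4, i.e. 5 levels counting the root), so the depth is the number of divisions: log_3(81) = 4

The recursion tree depth is log_3(81) = 4. At each level, the problem size is divided by 3, so it takes 4 divisions to reduce to a base case of size 1. The algorithm makes 4 recursive calls at each level.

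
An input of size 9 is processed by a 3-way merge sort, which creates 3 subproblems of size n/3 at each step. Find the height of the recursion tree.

For divide and conquer with division factor 3:

Problem sizes at each level:
Level 0: 9
Level 1: 3
Level 2: 1

The root is level 0 and the size-1 base case is level 2 (the tree spans levels 0 through 2, i.e. 3 levels counting the root), so the depth is the number of divisions: log_3(9) = 2

The recursion tree depth is log_3(9) = 2. At each level, the problem size is divided by 3, so it takes 2 divisions to reduce to a base case of size 1. The algorithm makes 3 recursive calls at each level.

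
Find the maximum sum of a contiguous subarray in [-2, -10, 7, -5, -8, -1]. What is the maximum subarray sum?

Using Kadane's algorithm on [-2, -10, 7, -5, -8, -1]:

Scanning through the array:
Position 1 (value -10): max_ending_here = -10, max_so_far = -2
Position 2 (value 7): max_ending_here = 7, max_so_far = 7
Position 3 (value -5): max_ending_here = 2, max_so_far = 7
Position 4 (value -8): max_ending_here = -6, max_so_far = 7
Position 5 (value -1): max_ending_here = -1, max_so_far = 7

Maximum subarray: [7]
Maximum sum: 7

The maximum subarray is [7] with sum 7. This subarray runs from index 2 to index 2.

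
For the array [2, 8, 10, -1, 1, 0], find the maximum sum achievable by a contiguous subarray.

Using Kadane's algorithm on [2, 8, 10, -1, 1, 0]:

Scanning through the array:
Position 1 (value 8): max_ending_here = 10, max_so_far = 10
Position 2 (value 10): max_ending_here = 20, max_so_far = 20
Position 3 (value -1): max_ending_here = 19, max_so_far = 20
Position 4 (value 1): max_ending_here = 20, max_so_far = 20
Position 5 (value 0): max_ending_here = 20, max_so_far = 20

Maximum subarray: [2, 8, 10]
Maximum sum: 20

The maximum subarray is [2, 8, 10] with sum 20. This subarray runs from index 0 to index 2.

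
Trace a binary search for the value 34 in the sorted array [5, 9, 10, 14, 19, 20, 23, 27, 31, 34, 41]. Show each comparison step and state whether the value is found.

Binary search for 34 in [5, 9, 10, 14, 19, 20, 23, 27, 31, 34, 41]:

lo=0, hi=10, mid=5, arr[mid]=20 -> 20 < 34, search right half
lo=6, hi=10, mid=8, arr[mid]=31 -> 31 < 34, search right half
lo=9, hi=10, mid=9, arr[mid]=34 -> Found target at index 9!

Binary search finds 34 at index 9 after 3 comparisons. The search repeatedly halves the search space by comparing with the middle element.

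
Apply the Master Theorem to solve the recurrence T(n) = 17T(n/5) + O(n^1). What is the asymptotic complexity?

Master Theorem for T(n) = 17T(n/5) + O(n^1):

a = 17, b = 5, c = 1
log_b(a) = log_5(17) = 1.7604

Case 1: c = 1 < log_5(17) = 1.7604
T(n) = O(n^(log_5 17))

For T(n) = 17T(n/5) + O(n^1): log_5(17) = 1.7604. This is Case 1 of the Master Theorem (c < log_b(a), work dominated by leaves), giving O(n^(log_5 17)).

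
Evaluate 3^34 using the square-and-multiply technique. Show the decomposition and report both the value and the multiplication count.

Computing 3^34 by squaring (build up from 3^1; each line after the first costs one multiplication):

3^1 = 3
3^2 = (3^1)^2 = 3^2 = 9
3^4 = (3^2)^2 = 9^2 = 81
3^8 = (3^4)^2 = 81^2 = 6561
3^16 = (3^8)^2 = 6561^2 = 43046721
3^17 = 3 * 3^16 = 3 * 43046721 = 129140163
3^34 = (3^17)^2 = 129140163^2 = 16677181699666569

Result: 16677181699666569
Multiplications needed: 6 (6 lines after 3^1)

3^34 = 16677181699666569. Using exponentiation by squaring, this requires 6 multiplications. The key idea: if the exponent is even, square the half-power; if odd, multiply by the base once.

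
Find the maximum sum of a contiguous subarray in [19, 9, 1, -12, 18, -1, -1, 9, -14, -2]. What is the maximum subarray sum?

Using Kadane's algorithm on [19, 9, 1, -12, 18, -1, -1, 9, -14, -2]:

Scanning through the array:
Position 1 (value 9): max_ending_here = 28, max_so_far = 28
Position 2 (value 1): max_ending_here = 29, max_so_far = 29
Position 3 (value -12): max_ending_here = 17, max_so_far = 29
Position 4 (value 18): max_ending_here = 35, max_so_far = 35
Position 5 (value -1): max_ending_here = 34, max_so_far = 35
Position 6 (value -1): max_ending_here = 33, max_so_far = 35
Position 7 (value 9): max_ending_here = 42, max_so_far = 42
Position 8 (value -14): max_ending_here = 28, max_so_far = 42
Position 9 (value -2): max_ending_here = 26, max_so_far = 42

Maximum subarray: [19, 9, 1, -12, 18, -1, -1, 9]
Maximum sum: 42

The maximum subarray is [19, 9, 1, -12, 18, -1, -1, 9] with sum 42. This subarray runs from index 0 to index 7.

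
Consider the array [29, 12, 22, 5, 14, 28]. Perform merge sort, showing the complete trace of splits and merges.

Merge sort trace:

Split: [29, 12, 22, 5, 14, 28] -> [29, 12, 22] and [5, 14, 28]
  Split: [29, 12, 22] -> [29] and [12, 22]
    Split: [12, 22] -> [12] and [22]
    Merge: [12] + [22] -> [12, 22]
  Merge: [29] + [12, 22] -> [12, 22, 29]
  Split: [5, 14, 28] -> [5] and [14, 28]
    Split: [14, 28] -> [14] and [28]
    Merge: [14] + [28] -> [14, 28]
  Merge: [5] + [14, 28] -> [5, 14, 28]
Merge: [12, 22, 29] + [5, 14, 28] -> [5, 12, 14, 22, 28, 29]

Final sorted array: [5, 12, 14, 22, 28, 29]

The merge sort proceeds by recursively splitting the array and merging sorted halves.
After all merges, the sorted array is [5, 12, 14, 22, 28, 29].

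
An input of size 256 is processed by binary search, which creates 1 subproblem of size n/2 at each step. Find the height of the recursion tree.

For divide and conquer with division factor 2:

Problem sizes at each level:
Level 0: 256
Level 1: 128
Level 2: 64
Level 3: 32
Level 4: 16
Level 5: 8
Level 6: 4
Level 7: 2
Level 8: 1

The root is level 0 and the size-1 base case is level 8 (the tree spans levels 0 through 8, i.e. 9 levels counting the root), so the depth is the number of divisions: log_2(256) = 8

The recursion tree depth is log_2(256) = 8. At each level, the problem size is divided by 2, so it takes 8 divisions to reduce to a base case of size 1. The algorithm makes 1 recursive call at each level.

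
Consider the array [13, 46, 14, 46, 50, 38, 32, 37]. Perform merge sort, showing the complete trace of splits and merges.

Merge sort trace:

Split: [13, 46, 14, 46, 50, 38, 32, 37] -> [13, 46, 14, 46] and [50, 38, 32, 37]
  Split: [13, 46, 14, 46] -> [13, 46] and [14, 46]
    Split: [13, 46] -> [13] and [46]
    Merge: [13] + [46] -> [13, 46]
    Split: [14, 46] -> [14] and [46]
    Merge: [14] + [46] -> [14, 46]
  Merge: [13, 46] + [14, 46] -> [13, 14, 46, 46]
  Split: [50, 38, 32, 37] -> [50, 38] and [32, 37]
    Split: [50, 38] -> [50] and [38]
    Merge: [50] + [38] -> [38, 50]
    Split: [32, 37] -> [32] and [37]
    Merge: [32] + [37] -> [32, 37]
  Merge: [38, 50] + [32, 37] -> [32, 37, 38, 50]
Merge: [13, 14, 46, 46] + [32, 37, 38, 50] -> [13, 14, 32, 37, 38, 46, 46, 50]

Final sorted array: [13, 14, 32, 37, 38, 46, 46, 50]

The merge sort proceeds by recursively splitting the array and merging sorted halves.
After all merges, the sorted array is [13, 14, 32, 37, 38, 46, 46, 50].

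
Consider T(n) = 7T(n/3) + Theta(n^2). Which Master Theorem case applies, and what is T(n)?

Master Theorem for T(n) = 7T(n/3) + O(n^2):

a = 7, b = 3, c = 2
log_b(a) = log_3(7) = 1.7712

Case 3: c = 2 > log_3(7) = 1.7712
T(n) = O(n^2) = O(n^2)

For T(n) = 7T(n/3) + O(n^2): log_3(7) = 1.7712. This is Case 3 of the Master Theorem (c > log_b(a), work dominated by root), giving O(n^2).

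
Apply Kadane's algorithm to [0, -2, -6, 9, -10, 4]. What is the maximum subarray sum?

Using Kadane's algorithm on [0, -2, -6, 9, -10, 4]:

Scanning through the array:
Position 1 (value -2): max_ending_here = -2, max_so_far = 0
Position 2 (value -6): max_ending_here = -6, max_so_far = 0
Position 3 (value 9): max_ending_here = 9, max_so_far = 9
Position 4 (value -10): max_ending_here = -1, max_so_far = 9
Position 5 (value 4): max_ending_here = 4, max_so_far = 9

Maximum subarray: [9]
Maximum sum: 9

The maximum subarray is [9] with sum 9. This subarray runs from index 3 to index 3.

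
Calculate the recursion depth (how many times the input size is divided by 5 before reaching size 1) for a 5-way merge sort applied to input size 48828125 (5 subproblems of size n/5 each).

For divide and conquer with division factor 5:

Problem sizes at each level:
Level 0: 48828125
Level 1: 9765625
Level 2: 1953125
Level 3: 390625
Level 4: 78125
Level 5: 15625
Level 6: 3125
Level 7: 625
Level 8: 125
Level 9: 25
Level 10: 5
Level 11: 1

The root is level 0 and the size-1 base case is level 11 (the tree spans levels 0 through 11, i.e. 12 levels counting the root), so the depth is the number of divisions: log_5(48828125) = 11

The recursion tree depth is log_5(48828125) = 11. At each level, the problem size is divided by 5, so it takes 11 divisions to reduce to a base case of size 1. The algorithm makes 5 recursive calls at each level.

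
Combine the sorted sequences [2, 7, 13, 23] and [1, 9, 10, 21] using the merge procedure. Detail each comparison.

Merging process:

Compare 2 vs 1: take 1 from right. Merged: [1]
Compare 2 vs 9: take 2 from left. Merged: [1, 2]
Compare 7 vs 9: take 7 from left. Merged: [1, 2, 7]
Compare 13 vs 9: take 9 from right. Merged: [1, 2, 7, 9]
Compare 13 vs 10: take 10 from right. Merged: [1, 2, 7, 9, 10]
Compare 13 vs 21: take 13 from left. Merged: [1, 2, 7, 9, 10, 13]
Compare 23 vs 21: take 21 from right. Merged: [1, 2, 7, 9, 10, 13, 21]
Append remaining from left: [23]. Merged: [1, 2, 7, 9, 10, 13, 21, 23]

Final merged array: [1, 2, 7, 9, 10, 13, 21, 23]
Total comparisons: 7

The merged array is [1, 2, 7, 9, 10, 13, 21, 23], requiring 7 comparisons. The merge step runs in O(n) time where n is the total number of elements.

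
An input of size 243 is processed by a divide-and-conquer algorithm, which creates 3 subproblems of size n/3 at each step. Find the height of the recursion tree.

For divide and conquer with division factor 3:

Problem sizes at each level:
Level 0: 243
Level 1: 81
Level 2: 27
Level 3: 9
Level 4: 3
Level 5: 1

The root is level 0 and the size-1 base case is level 5 (the tree spans levels 0 through 5, i.e. 6 levels counting the root), so the depth is the number of divisions: log_3(243) = 5

The recursion tree depth is log_3(243) = 5. At each level, the problem size is divided by 3, so it takes 5 divisions to reduce to a base case of size 1. The algorithm makes 3 recursive calls at each level.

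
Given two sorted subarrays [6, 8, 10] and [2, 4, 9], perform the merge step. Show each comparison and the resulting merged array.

Merging process:

Compare 6 vs 2: take 2 from right. Merged: [2]
Compare 6 vs 4: take 4 from right. Merged: [2, 4]
Compare 6 vs 9: take 6 from left. Merged: [2, 4, 6]
Compare 8 vs 9: take 8 from left. Merged: [2, 4, 6, 8]
Compare 10 vs 9: take 9 from right. Merged: [2, 4, 6, 8, 9]
Append remaining from left: [10]. Merged: [2, 4, 6, 8, 9, 10]

Final merged array: [2, 4, 6, 8, 9, 10]
Total comparisons: 5

The merged array is [2, 4, 6, 8, 9, 10], requiring 5 comparisons. The merge step runs in O(n) time where n is the total number of elements.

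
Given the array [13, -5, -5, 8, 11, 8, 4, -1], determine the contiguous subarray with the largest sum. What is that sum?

Using Kadane's algorithm on [13, -5, -5, 8, 11, 8, 4, -1]:

Scanning through the array:
Position 1 (value -5): max_ending_here = 8, max_so_far = 13
Position 2 (value -5): max_ending_here = 3, max_so_far = 13
Position 3 (value 8): max_ending_here = 11, max_so_far = 13
Position 4 (value 11): max_ending_here = 22, max_so_far = 22
Position 5 (value 8): max_ending_here = 30, max_so_far = 30
Position 6 (value 4): max_ending_here = 34, max_so_far = 34
Position 7 (value -1): max_ending_here = 33, max_so_far = 34

Maximum subarray: [13, -5, -5, 8, 11, 8, 4]
Maximum sum: 34

The maximum subarray is [13, -5, -5, 8, 11, 8, 4] with sum 34. This subarray runs from index 0 to index 6.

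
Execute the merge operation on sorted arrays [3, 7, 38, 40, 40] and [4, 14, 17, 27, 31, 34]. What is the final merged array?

Merging process:

Compare 3 vs 4: take 3 from left. Merged: [3]
Compare 7 vs 4: take 4 from right. Merged: [3, 4]
Compare 7 vs 14: take 7 from left. Merged: [3, 4, 7]
Compare 38 vs 14: take 14 from right. Merged: [3, 4, 7, 14]
Compare 38 vs 17: take 17 from right. Merged: [3, 4, 7, 14, 17]
Compare 38 vs 27: take 27 from right. Merged: [3, 4, 7, 14, 17, 27]
Compare 38 vs 31: take 31 from right. Merged: [3, 4, 7, 14, 17, 27, 31]
Compare 38 vs 34: take 34 from right. Merged: [3, 4, 7, 14, 17, 27, 31, 34]
Append remaining from left: [38, 40, 40]. Merged: [3, 4, 7, 14, 17, 27, 31, 34, 38, 40, 40]

Final merged array: [3, 4, 7, 14, 17, 27, 31, 34, 38, 40, 40]
Total comparisons: 8

The merged array is [3, 4, 7, 14, 17, 27, 31, 34, 38, 40, 40], requiring 8 comparisons. The merge step runs in O(n) time where n is the total number of elements.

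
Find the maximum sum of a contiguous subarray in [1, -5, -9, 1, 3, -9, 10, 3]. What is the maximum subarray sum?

Using Kadane's algorithm on [1, -5, -9, 1, 3, -9, 10, 3]:

Scanning through the array:
Position 1 (value -5): max_ending_here = -4, max_so_far = 1
Position 2 (value -9): max_ending_here = -9, max_so_far = 1
Position 3 (value 1): max_ending_here = 1, max_so_far = 1
Position 4 (value 3): max_ending_here = 4, max_so_far = 4
Position 5 (value -9): max_ending_here = -5, max_so_far = 4
Position 6 (value 10): max_ending_here = 10, max_so_far = 10
Position 7 (value 3): max_ending_here = 13, max_so_far = 13

Maximum subarray: [10, 3]
Maximum sum: 13

The maximum subarray is [10, 3] with sum 13. This subarray runs from index 6 to index 7.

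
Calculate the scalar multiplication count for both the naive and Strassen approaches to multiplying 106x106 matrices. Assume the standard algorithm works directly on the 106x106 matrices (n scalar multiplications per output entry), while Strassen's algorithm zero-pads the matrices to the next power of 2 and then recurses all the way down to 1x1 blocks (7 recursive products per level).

Matrix multiplication for 106x106 matrices:

Strassen's algorithm requires power-of-2 dimensions. Pad 106x106 to 128x128 (next power of 2).

Standard algorithm: 106^3 = 1191016 multiplications
Strassen's algorithm: 7^(log2(128)) = 7^7 = 823543 multiplications
Savings: 1191016 - 823543 = 367473 multiplications

Standard: 1191016 multiplications (106^3). Strassen: 823543 multiplications (7^7, after padding to 128x128). Strassen reduces 8 recursive multiplications to 7 at each level.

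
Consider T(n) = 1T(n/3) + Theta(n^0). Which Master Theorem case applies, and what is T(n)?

Master Theorem for T(n) = 1T(n/3) + O(n^0):

a = 1, b = 3, c = 0
log_b(a) = log_3(1) = 0.0000

Case 2: c = 0 = log_3(1) = 0.0000
T(n) = O(n^0 log n) = O(log n)

For T(n) = 1T(n/3) + O(n^0): log_3(1) = 0.0000. This is Case 2 of the Master Theorem (c = log_b(a), equal work at all levels), giving O(log n).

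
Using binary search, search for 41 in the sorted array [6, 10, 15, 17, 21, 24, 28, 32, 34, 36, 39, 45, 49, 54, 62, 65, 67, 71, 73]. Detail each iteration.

Binary search for 41 in [6, 10, 15, 17, 21, 24, 28, 32, 34, 36, 39, 45, 49, 54, 62, 65, 67, 71, 73]:

lo=0, hi=18, mid=9, arr[mid]=36 -> 36 < 41, search right half
lo=10, hi=18, mid=14, arr[mid]=62 -> 62 > 41, search left half
lo=10, hi=13, mid=11, arr[mid]=45 -> 45 > 41, search left half
lo=10, hi=10, mid=10, arr[mid]=39 -> 39 < 41, search right half
lo=11 > hi=10, target 41 not found

Binary search determines that 41 is not in the array after 4 comparisons. The search space was exhausted without finding the target.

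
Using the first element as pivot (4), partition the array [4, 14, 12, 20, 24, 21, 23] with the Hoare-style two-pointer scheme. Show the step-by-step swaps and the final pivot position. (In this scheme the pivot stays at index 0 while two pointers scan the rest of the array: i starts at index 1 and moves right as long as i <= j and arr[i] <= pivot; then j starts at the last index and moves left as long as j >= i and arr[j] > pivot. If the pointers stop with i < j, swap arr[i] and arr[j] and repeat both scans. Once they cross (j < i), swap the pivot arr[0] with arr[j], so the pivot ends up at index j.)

Hoare-style two-pointer partition with pivot = 4:

Initial array: [4, 14, 12, 20, 24, 21, 23]

Pointers start at i = 1, j = 6.
i ends at 1, j ends at 0: the pointers have crossed (j < i), so scanning stops.

j = 0, so swapping arr[0] with arr[j] leaves the pivot at position 0: [4, 14, 12, 20, 24, 21, 23]
Pivot position: 0

After partitioning with pivot 4, the array becomes [4, 14, 12, 20, 24, 21, 23]. The pivot is placed at index 0. All elements to the left of the pivot are <= 4, and all elements to the right are > 4.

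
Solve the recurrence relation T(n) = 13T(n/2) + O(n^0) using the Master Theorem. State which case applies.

Master Theorem for T(n) = 13T(n/2) + O(n^0):

a = 13, b = 2, c = 0
log_b(a) = log_2(13) = 3.7004

Case 1: c = 0 < log_2(13) = 3.7004
T(n) = O(n^(log_2 13))

For T(n) = 13T(n/2) + O(n^0): log_2(13) = 3.7004. This is Case 1 of the Master Theorem (c < log_b(a), work dominated by leaves), giving O(n^(log_2 13)).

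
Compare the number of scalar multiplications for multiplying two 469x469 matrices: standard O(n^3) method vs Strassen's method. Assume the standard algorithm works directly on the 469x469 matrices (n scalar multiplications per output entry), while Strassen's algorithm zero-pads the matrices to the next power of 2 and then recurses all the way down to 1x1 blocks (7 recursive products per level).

Matrix multiplication for 469x469 matrices:

Strassen's algorithm requires power-of-2 dimensions. Pad 469x469 to 512x512 (next power of 2).

Standard algorithm: 469^3 = 103161709 multiplications
Strassen's algorithm: 7^(log2(512)) = 7^9 = 40353607 multiplications
Savings: 103161709 - 40353607 = 62808102 multiplications

Standard: 103161709 multiplications (469^3). Strassen: 40353607 multiplications (7^9, after padding to 512x512). Strassen reduces 8 recursive multiplications to 7 at each level.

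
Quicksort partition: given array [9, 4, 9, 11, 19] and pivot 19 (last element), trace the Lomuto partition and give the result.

Lomuto partition with pivot = 19:

Initial array: [9, 4, 9, 11, 19]

arr[0]=9 <= 19: swap with position 0, array becomes [9, 4, 9, 11, 19]
arr[1]=4 <= 19: swap with position 1, array becomes [9, 4, 9, 11, 19]
arr[2]=9 <= 19: swap with position 2, array becomes [9, 4, 9, 11, 19]
arr[3]=11 <= 19: swap with position 3, array becomes [9, 4, 9, 11, 19]

Place pivot at position 4: [9, 4, 9, 11, 19]
Pivot position: 4

After partitioning with pivot 19, the array becomes [9, 4, 9, 11, 19]. The pivot is placed at index 4. All elements to the left of the pivot are <= 19, and all elements to the right are > 19.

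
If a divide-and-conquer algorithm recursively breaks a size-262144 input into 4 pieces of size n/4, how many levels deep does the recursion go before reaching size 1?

For divide and conquer with division factor 4:

Problem sizes at each level:
Level 0: 262144
Level 1: 65536
Level 2: 16384
Level 3: 4096
Level 4: 1024
Level 5: 256
Level 6: 64
Level 7: 16
Level 8: 4
Level 9: 1

The root is level 0 and the size-1 base case is level 9 (the tree spans levels 0 through 9, i.e. 10 levels counting the root), so the depth is the number of divisions: log_4(262144) = 9

The recursion tree depth is log_4(262144) = 9. At each level, the problem size is divided by 4, so it takes 9 divisions to reduce to a base case of size 1. The algorithm makes 4 recursive calls at each level.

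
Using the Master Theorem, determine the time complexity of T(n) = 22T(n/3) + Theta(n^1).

Master Theorem for T(n) = 22T(n/3) + O(n^1):

a = 22, b = 3, c = 1
log_b(a) = log_3(22) = 2.8136

Case 1: c = 1 < log_3(22) = 2.8136
T(n) = O(n^(log_3 22))

For T(n) = 22T(n/3) + O(n^1): log_3(22) = 2.8136. This is Case 1 of the Master Theorem (c < log_b(a), work dominated by leaves), giving O(n^(log_3 22)).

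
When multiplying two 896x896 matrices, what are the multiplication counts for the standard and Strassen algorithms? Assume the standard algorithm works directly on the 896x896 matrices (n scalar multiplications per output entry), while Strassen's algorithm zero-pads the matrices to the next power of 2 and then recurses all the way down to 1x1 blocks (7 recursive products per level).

Matrix multiplication for 896x896 matrices:

Strassen's algorithm requires power-of-2 dimensions. Pad 896x896 to 1024x1024 (next power of 2).

Standard algorithm: 896^3 = 719323136 multiplications
Strassen's algorithm: 7^(log2(1024)) = 7^10 = 282475249 multiplications
Savings: 719323136 - 282475249 = 436847887 multiplications

Standard: 719323136 multiplications (896^3). Strassen: 282475249 multiplications (7^10, after padding to 1024x1024). Strassen reduces 8 recursive multiplications to 7 at each level.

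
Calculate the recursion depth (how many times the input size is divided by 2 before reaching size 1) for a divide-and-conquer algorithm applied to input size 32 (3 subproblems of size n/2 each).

For divide and conquer with division factor 2:

Problem sizes at each level:
Level 0: 32
Level 1: 16
Level 2: 8
Level 3: 4
Level 4: 2
Level 5: 1

The root is level 0 and the size-1 base case is level 5 (the tree spans levels 0 through 5, i.e. 6 levels counting the root), so the depth is the number of divisions: log_2(32) = 5

The recursion tree depth is log_2(32) = 5. At each level, the problem size is divided by 2, so it takes 5 divisions to reduce to a base case of size 1. The algorithm makes 3 recursive calls at each level.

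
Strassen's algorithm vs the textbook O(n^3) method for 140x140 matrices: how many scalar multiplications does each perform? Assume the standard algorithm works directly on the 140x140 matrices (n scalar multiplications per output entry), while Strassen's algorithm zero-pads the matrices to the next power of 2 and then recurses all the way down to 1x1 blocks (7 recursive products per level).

Matrix multiplication for 140x140 matrices:

Strassen's algorithm requires power-of-2 dimensions. Pad 140x140 to 256x256 (next power of 2).

Standard algorithm: 140^3 = 2744000 multiplications
Strassen's algorithm: 7^(log2(256)) = 7^8 = 5764801 multiplications
Difference: 2744000 - 5764801 = -3020801 (Strassen uses MORE here due to padding overhead — for small or just-over-power-of-2 n, padding can outweigh the per-level savings)

Standard: 2744000 multiplications (140^3). Strassen: 5764801 multiplications (7^8, after padding to 256x256). Strassen reduces 8 recursive multiplications to 7 at each level.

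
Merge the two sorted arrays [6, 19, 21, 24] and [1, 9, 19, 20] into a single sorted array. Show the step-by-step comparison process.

Merging process:

Compare 6 vs 1: take 1 from right. Merged: [1]
Compare 6 vs 9: take 6 from left. Merged: [1, 6]
Compare 19 vs 9: take 9 from right. Merged: [1, 6, 9]
Compare 19 vs 19: take 19 from left. Merged: [1, 6, 9, 19]
Compare 21 vs 19: take 19 from right. Merged: [1, 6, 9, 19, 19]
Compare 21 vs 20: take 20 from right. Merged: [1, 6, 9, 19, 19, 20]
Append remaining from left: [21, 24]. Merged: [1, 6, 9, 19, 19, 20, 21, 24]

Final merged array: [1, 6, 9, 19, 19, 20, 21, 24]
Total comparisons: 6

The merged array is [1, 6, 9, 19, 19, 20, 21, 24], requiring 6 comparisons. The merge step runs in O(n) time where n is the total number of elements.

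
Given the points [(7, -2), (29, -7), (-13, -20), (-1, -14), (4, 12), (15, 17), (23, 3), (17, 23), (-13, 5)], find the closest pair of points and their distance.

Computing all pairwise distances among 9 points:

d((7, -2), (29, -7)) = 22.561
d((7, -2), (-13, -20)) = 26.9072
d((7, -2), (-1, -14)) = 14.4222
d((7, -2), (4, 12)) = 14.3178
d((7, -2), (15, 17)) = 20.6155
d((7, -2), (23, 3)) = 16.7631
d((7, -2), (17, 23)) = 26.9258
d((7, -2), (-13, 5)) = 21.1896
d((29, -7), (-13, -20)) = 43.9659
d((29, -7), (-1, -14)) = 30.8058
d((29, -7), (4, 12)) = 31.4006
d((29, -7), (15, 17)) = 27.7849
d((29, -7), (23, 3)) = 11.6619
d((29, -7), (17, 23)) = 32.311
d((29, -7), (-13, 5)) = 43.6807
d((-13, -20), (-1, -14)) = 13.4164
d((-13, -20), (4, 12)) = 36.2353
d((-13, -20), (15, 17)) = 46.4004
d((-13, -20), (23, 3)) = 42.72
d((-13, -20), (17, 23)) = 52.4309
d((-13, -20), (-13, 5)) = 25.0
d((-1, -14), (4, 12)) = 26.4764
d((-1, -14), (15, 17)) = 34.8855
d((-1, -14), (23, 3)) = 29.4109
d((-1, -14), (17, 23)) = 41.1461
d((-1, -14), (-13, 5)) = 22.4722
d((4, 12), (15, 17)) = 12.083
d((4, 12), (23, 3)) = 21.0238
d((4, 12), (17, 23)) = 17.0294
d((4, 12), (-13, 5)) = 18.3848
d((15, 17), (23, 3)) = 16.1245
d((15, 17), (17, 23)) = 6.3246 <-- minimum
d((15, 17), (-13, 5)) = 30.4631
d((23, 3), (17, 23)) = 20.8806
d((23, 3), (-13, 5)) = 36.0555
d((17, 23), (-13, 5)) = 34.9857

Closest pair: (15, 17) and (17, 23) with distance 6.3246

The closest pair is (15, 17) and (17, 23) with Euclidean distance 6.3246. For 9 points, brute-force pairwise comparison is shown above. For large n, the divide-and-conquer algorithm (sort by x, recurse on halves, check the dividing strip) achieves O(n log n).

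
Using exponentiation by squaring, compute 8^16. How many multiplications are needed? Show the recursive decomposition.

Computing 8^16 by squaring (build up from 8^1; each line after the first costs one multiplication):

8^1 = 8
8^2 = (8^1)^2 = 8^2 = 64
8^4 = (8^2)^2 = 64^2 = 4096
8^8 = (8^4)^2 = 4096^2 = 16777216
8^16 = (8^8)^2 = 16777216^2 = 281474976710656

Result: 281474976710656
Multiplications needed: 4 (4 lines after 8^1)

8^16 = 281474976710656. Using exponentiation by squaring, this requires 4 multiplications. The key idea: if the exponent is even, square the half-power; if odd, multiply by the base once.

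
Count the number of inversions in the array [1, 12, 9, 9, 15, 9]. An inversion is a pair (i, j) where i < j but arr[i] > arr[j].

Finding inversions in [1, 12, 9, 9, 15, 9]:

(1, 2): arr[1]=12 > arr[2]=9
(1, 3): arr[1]=12 > arr[3]=9
(1, 5): arr[1]=12 > arr[5]=9
(4, 5): arr[4]=15 > arr[5]=9

Total inversions: 4

The array has 4 inversion(s): (1,2), (1,3), (1,5), (4,5). Each pair (i,j) satisfies i < j and arr[i] > arr[j].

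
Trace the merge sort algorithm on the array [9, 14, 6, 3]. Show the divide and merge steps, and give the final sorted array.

Merge sort trace:

Split: [9, 14, 6, 3] -> [9, 14] and [6, 3]
  Split: [9, 14] -> [9] and [14]
  Merge: [9] + [14] -> [9, 14]
  Split: [6, 3] -> [6] and [3]
  Merge: [6] + [3] -> [3, 6]
Merge: [9, 14] + [3, 6] -> [3, 6, 9, 14]

Final sorted array: [3, 6, 9, 14]

The merge sort proceeds by recursively splitting the array and merging sorted halves.
After all merges, the sorted array is [3, 6, 9, 14].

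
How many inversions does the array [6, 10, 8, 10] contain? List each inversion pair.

Finding inversions in [6, 10, 8, 10]:

(1, 2): arr[1]=10 > arr[2]=8

Total inversions: 1

The array has 1 inversion(s): (1,2). Each pair (i,j) satisfies i < j and arr[i] > arr[j].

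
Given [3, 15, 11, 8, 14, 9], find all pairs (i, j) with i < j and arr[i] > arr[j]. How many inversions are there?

Finding inversions in [3, 15, 11, 8, 14, 9]:

(1, 2): arr[1]=15 > arr[2]=11
(1, 3): arr[1]=15 > arr[3]=8
(1, 4): arr[1]=15 > arr[4]=14
(1, 5): arr[1]=15 > arr[5]=9
(2, 3): arr[2]=11 > arr[3]=8
(2, 5): arr[2]=11 > arr[5]=9
(4, 5): arr[4]=14 > arr[5]=9

Total inversions: 7

The array has 7 inversion(s): (1,2), (1,3), (1,4), (1,5), (2,3), (2,5), (4,5). Each pair (i,j) satisfies i < j and arr[i] > arr[j].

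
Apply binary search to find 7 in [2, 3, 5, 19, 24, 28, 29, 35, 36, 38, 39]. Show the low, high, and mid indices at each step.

Binary search for 7 in [2, 3, 5, 19, 24, 28, 29, 35, 36, 38, 39]:

lo=0, hi=10, mid=5, arr[mid]=28 -> 28 > 7, search left half
lo=0, hi=4, mid=2, arr[mid]=5 -> 5 < 7, search right half
lo=3, hi=4, mid=3, arr[mid]=19 -> 19 > 7, search left half
lo=3 > hi=2, target 7 not found

Binary search determines that 7 is not in the array after 3 comparisons. The search space was exhausted without finding the target.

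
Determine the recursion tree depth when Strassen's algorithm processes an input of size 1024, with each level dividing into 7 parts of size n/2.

For divide and conquer with division factor 2:

Problem sizes at each level:
Level 0: 1024
Level 1: 512
Level 2: 256
Level 3: 128
Level 4: 64
Level 5: 32
Level 6: 16
Level 7: 8
Level 8: 4
Level 9: 2
Level 10: 1

The root is level 0 and the size-1 base case is level 10 (the tree spans levels 0 through 10, i.e. 11 levels counting the root), so the depth is the number of divisions: log_2(1024) = 10

The recursion tree depth is log_2(1024) = 10. At each level, the problem size is divided by 2, so it takes 10 divisions to reduce to a base case of size 1. The algorithm makes 7 recursive calls at each level.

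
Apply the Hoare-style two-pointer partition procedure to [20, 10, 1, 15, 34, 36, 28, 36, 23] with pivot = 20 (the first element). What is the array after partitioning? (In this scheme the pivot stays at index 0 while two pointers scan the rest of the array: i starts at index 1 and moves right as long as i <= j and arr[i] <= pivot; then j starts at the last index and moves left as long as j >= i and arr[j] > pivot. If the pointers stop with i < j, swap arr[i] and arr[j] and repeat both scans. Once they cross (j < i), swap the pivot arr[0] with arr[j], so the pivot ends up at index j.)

Hoare-style two-pointer partition with pivot = 20:

Initial array: [20, 10, 1, 15, 34, 36, 28, 36, 23]

Pointers start at i = 1, j = 8.
i ends at 4, j ends at 3: the pointers have crossed (j < i), so scanning stops.

Swap pivot arr[0] with arr[3] to place pivot at position 3: [15, 10, 1, 20, 34, 36, 28, 36, 23]
Pivot position: 3

After partitioning with pivot 20, the array becomes [15, 10, 1, 20, 34, 36, 28, 36, 23]. The pivot is placed at index 3. All elements to the left of the pivot are <= 20, and all elements to the right are > 20.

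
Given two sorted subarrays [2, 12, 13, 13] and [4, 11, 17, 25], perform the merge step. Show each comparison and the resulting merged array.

Merging process:

Compare 2 vs 4: take 2 from left. Merged: [2]
Compare 12 vs 4: take 4 from right. Merged: [2, 4]
Compare 12 vs 11: take 11 from right. Merged: [2, 4, 11]
Compare 12 vs 17: take 12 from left. Merged: [2, 4, 11, 12]
Compare 13 vs 17: take 13 from left. Merged: [2, 4, 11, 12, 13]
Compare 13 vs 17: take 13 from left. Merged: [2, 4, 11, 12, 13, 13]
Append remaining from right: [17, 25]. Merged: [2, 4, 11, 12, 13, 13, 17, 25]

Final merged array: [2, 4, 11, 12, 13, 13, 17, 25]
Total comparisons: 6

The merged array is [2, 4, 11, 12, 13, 13, 17, 25], requiring 6 comparisons. The merge step runs in O(n) time where n is the total number of elements.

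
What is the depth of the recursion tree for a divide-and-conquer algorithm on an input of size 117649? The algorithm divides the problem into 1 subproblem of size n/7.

For divide and conquer with division factor 7:

Problem sizes at each level:
Level 0: 117649
Level 1: 16807
Level 2: 2401
Level 3: 343
Level 4: 49
Level 5: 7
Level 6: 1

The root is level 0 and the size-1 base case is level 6 (the tree spans levels 0 through 6, i.e. 7 levels counting the root), so the depth is the number of divisions: log_7(117649) = 6

The recursion tree depth is log_7(117649) = 6. At each level, the problem size is divided by 7, so it takes 6 divisions to reduce to a base case of size 1. The algorithm makes 1 recursive call at each level.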